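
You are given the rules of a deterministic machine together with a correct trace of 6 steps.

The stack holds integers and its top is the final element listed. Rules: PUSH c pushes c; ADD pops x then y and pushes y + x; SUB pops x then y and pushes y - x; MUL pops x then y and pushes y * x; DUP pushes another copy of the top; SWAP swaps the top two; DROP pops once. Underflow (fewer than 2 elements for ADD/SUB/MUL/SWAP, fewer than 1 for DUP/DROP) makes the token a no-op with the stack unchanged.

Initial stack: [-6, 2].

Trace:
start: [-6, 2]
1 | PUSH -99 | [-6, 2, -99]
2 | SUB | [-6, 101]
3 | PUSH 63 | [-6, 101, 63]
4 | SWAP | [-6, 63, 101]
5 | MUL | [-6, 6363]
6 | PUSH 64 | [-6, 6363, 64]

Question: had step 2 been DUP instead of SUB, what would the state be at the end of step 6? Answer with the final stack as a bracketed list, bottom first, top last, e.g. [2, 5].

[-6, 2, -99, -6237, 64]

(re-executing from step 2 with the substitution; state before step 2: [-6, 2, -99])
2 | DUP | [-6, 2, -99, -99]
3 | PUSH 63 | [-6, 2, -99, -99, 63]
4 | SWAP | [-6, 2, -99, 63, -99]
5 | MUL | [-6, 2, -99, -6237]
6 | PUSH 64 | [-6, 2, -99, -6237, 64]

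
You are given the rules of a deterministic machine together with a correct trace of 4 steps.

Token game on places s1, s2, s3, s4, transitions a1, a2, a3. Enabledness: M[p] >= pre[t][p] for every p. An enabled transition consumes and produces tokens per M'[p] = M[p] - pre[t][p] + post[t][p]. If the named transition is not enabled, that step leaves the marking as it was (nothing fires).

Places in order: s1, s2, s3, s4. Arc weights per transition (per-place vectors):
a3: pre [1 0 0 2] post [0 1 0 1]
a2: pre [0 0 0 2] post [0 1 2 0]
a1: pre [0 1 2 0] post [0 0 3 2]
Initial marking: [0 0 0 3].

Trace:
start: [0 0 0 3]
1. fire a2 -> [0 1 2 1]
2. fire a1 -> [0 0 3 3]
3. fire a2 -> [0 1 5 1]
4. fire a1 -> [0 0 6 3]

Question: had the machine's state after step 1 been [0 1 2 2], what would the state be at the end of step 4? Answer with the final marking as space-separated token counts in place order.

0 0 6 4

state after step 1 := [0 1 2 2]
2. fire a1 -> [0 0 3 4]
3. fire a2 -> [0 1 5 2]
4. fire a1 -> [0 0 6 4]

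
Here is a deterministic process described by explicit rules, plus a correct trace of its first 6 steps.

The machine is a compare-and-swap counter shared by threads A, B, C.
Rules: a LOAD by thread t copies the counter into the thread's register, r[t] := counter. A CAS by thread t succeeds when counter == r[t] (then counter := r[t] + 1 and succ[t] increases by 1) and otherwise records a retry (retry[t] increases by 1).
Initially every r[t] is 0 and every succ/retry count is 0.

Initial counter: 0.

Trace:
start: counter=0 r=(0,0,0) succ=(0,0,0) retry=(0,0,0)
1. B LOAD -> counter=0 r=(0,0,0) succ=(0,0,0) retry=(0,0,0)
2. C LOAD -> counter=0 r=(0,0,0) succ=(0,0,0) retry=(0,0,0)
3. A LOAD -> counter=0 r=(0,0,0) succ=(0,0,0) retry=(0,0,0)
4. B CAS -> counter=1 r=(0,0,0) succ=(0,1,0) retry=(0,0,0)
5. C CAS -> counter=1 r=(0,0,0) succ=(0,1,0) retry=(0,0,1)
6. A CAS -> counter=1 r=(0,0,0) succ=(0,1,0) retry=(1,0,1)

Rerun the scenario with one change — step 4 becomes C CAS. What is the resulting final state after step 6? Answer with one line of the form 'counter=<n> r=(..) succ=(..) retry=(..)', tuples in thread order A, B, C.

counter=1 r=(0,0,0) succ=(0,0,1) retry=(1,0,1)

(re-executing from step 4 with the substitution; state before step 4: counter=0 r=(0,0,0) succ=(0,0,0) retry=(0,0,0))
4. C CAS -> counter=1 r=(0,0,0) succ=(0,0,1) retry=(0,0,0)
5. C CAS -> counter=1 r=(0,0,0) succ=(0,0,1) retry=(0,0,1)
6. A CAS -> counter=1 r=(0,0,0) succ=(0,0,1) retry=(1,0,1)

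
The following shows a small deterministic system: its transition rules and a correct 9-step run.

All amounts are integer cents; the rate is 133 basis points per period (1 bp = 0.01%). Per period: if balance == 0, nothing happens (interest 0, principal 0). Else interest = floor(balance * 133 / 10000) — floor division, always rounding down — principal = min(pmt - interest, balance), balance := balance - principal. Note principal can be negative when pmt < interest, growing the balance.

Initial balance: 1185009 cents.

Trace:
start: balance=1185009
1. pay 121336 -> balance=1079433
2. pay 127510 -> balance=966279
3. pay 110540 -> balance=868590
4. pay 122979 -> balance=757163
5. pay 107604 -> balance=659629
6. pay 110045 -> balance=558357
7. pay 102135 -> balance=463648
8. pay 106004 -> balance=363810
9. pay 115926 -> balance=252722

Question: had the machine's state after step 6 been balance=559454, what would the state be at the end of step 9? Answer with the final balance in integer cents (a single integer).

state after step 6 := balance=559454
7. pay 102135 -> balance=464759
8. pay 106004 -> balance=364936
9. pay 115926 -> balance=253863

253863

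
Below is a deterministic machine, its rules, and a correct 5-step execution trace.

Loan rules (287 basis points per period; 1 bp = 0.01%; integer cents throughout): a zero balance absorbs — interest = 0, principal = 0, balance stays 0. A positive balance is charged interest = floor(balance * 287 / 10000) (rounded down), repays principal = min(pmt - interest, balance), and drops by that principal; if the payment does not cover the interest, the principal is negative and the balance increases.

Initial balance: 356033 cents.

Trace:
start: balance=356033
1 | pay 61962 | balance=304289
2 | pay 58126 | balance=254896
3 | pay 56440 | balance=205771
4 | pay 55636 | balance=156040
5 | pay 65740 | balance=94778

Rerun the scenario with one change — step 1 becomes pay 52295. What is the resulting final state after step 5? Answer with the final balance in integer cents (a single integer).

105603

(re-executing from step 1 with the substitution; state before step 1: balance=356033)
1 | pay 52295 | balance=313956
2 | pay 58126 | balance=264840
3 | pay 56440 | balance=216000
4 | pay 55636 | balance=166563
5 | pay 65740 | balance=105603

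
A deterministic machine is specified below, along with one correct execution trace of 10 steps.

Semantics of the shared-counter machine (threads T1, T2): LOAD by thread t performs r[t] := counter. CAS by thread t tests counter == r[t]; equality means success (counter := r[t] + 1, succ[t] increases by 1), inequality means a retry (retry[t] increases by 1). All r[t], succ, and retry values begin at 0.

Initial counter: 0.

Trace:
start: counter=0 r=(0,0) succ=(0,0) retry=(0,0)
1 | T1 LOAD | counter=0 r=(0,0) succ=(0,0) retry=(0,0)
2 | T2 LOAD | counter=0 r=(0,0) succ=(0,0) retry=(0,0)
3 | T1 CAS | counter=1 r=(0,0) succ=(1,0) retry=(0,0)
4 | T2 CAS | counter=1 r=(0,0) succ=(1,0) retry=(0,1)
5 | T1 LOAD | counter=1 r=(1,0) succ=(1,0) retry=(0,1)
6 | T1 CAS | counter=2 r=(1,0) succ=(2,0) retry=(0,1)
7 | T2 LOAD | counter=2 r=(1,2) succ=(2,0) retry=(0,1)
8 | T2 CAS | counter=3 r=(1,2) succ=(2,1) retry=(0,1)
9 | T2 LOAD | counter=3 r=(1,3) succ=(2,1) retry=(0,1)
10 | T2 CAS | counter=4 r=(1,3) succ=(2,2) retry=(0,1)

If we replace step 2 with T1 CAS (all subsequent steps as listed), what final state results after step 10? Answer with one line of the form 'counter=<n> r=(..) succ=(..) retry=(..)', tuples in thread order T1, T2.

counter=4 r=(1,3) succ=(2,2) retry=(1,1)

(re-executing from step 2 with the substitution; state before step 2: counter=0 r=(0,0) succ=(0,0) retry=(0,0))
2 | T1 CAS | counter=1 r=(0,0) succ=(1,0) retry=(0,0)
3 | T1 CAS | counter=1 r=(0,0) succ=(1,0) retry=(1,0)
4 | T2 CAS | counter=1 r=(0,0) succ=(1,0) retry=(1,1)
5 | T1 LOAD | counter=1 r=(1,0) succ=(1,0) retry=(1,1)
6 | T1 CAS | counter=2 r=(1,0) succ=(2,0) retry=(1,1)
7 | T2 LOAD | counter=2 r=(1,2) succ=(2,0) retry=(1,1)
8 | T2 CAS | counter=3 r=(1,2) succ=(2,1) retry=(1,1)
9 | T2 LOAD | counter=3 r=(1,3) succ=(2,1) retry=(1,1)
10 | T2 CAS | counter=4 r=(1,3) succ=(2,2) retry=(1,1)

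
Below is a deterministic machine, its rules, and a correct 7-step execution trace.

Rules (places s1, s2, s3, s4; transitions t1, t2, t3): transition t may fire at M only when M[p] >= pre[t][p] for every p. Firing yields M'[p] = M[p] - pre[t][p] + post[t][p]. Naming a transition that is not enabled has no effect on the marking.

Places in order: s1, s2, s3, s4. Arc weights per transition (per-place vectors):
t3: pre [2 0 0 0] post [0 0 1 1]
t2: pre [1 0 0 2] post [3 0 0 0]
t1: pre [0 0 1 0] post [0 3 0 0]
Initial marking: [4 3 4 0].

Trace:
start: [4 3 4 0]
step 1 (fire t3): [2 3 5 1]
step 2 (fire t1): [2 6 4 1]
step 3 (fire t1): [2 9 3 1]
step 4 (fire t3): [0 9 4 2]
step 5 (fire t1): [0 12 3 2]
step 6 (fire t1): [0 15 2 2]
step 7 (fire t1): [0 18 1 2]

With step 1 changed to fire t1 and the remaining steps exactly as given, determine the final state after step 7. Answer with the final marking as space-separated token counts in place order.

2 18 0 1

(re-executing from step 1 with the substitution; state before step 1: [4 3 4 0])
step 1 (fire t1): [4 6 3 0]
step 2 (fire t1): [4 9 2 0]
step 3 (fire t1): [4 12 1 0]
step 4 (fire t3): [2 12 2 1]
step 5 (fire t1): [2 15 1 1]
step 6 (fire t1): [2 18 0 1]
step 7 (fire t1): [2 18 0 1]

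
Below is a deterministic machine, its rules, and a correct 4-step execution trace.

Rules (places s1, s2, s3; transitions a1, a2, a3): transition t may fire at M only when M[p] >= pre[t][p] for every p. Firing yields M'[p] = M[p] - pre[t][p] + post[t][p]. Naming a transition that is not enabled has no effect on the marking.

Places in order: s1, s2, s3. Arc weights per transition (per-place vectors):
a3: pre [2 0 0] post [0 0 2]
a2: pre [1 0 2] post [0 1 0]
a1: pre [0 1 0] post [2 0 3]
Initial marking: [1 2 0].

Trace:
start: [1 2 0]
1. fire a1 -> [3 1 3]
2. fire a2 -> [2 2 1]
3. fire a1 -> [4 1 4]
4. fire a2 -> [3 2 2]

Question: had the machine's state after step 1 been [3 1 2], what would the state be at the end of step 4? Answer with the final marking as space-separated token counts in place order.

3 2 1

state after step 1 := [3 1 2]
2. fire a2 -> [2 2 0]
3. fire a1 -> [4 1 3]
4. fire a2 -> [3 2 1]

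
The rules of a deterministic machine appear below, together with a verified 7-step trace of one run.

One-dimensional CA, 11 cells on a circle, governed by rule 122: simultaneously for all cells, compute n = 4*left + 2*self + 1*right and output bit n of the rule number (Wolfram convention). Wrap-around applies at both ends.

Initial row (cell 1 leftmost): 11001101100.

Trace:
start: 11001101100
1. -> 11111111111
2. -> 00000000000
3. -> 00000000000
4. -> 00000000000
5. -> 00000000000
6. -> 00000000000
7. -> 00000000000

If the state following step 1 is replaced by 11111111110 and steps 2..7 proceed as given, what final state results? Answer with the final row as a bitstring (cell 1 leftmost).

11000000110

state after step 1 := 11111111110
2. -> 10000000011
3. -> 11000000110
4. -> 11100001111
5. -> 00110011000
6. -> 01111111100
7. -> 11000000110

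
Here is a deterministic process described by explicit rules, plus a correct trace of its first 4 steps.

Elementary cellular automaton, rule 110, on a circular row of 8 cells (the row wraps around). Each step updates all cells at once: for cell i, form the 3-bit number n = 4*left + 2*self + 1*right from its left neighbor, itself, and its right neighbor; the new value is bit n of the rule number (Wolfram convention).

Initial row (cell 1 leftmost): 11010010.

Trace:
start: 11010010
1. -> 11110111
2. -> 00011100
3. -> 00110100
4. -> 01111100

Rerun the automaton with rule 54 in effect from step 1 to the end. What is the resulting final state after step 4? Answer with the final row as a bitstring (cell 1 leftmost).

11110011

(re-executing steps 1..4 under rule 54; state before step 1: 11010010)
1. -> 00111111
2. -> 11000000
3. -> 00100001
4. -> 11110011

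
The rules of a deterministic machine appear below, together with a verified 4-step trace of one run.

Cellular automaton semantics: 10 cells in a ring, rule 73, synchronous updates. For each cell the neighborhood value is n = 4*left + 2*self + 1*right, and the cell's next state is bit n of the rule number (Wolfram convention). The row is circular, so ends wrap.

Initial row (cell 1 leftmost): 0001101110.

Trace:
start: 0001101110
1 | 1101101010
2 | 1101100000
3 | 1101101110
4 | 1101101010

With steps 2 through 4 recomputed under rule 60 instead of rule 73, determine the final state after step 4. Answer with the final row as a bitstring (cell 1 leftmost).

0101101000

(re-executing steps 2..4 under rule 60; state before step 2: 1101101010)
2 | 1011011111
3 | 0110110000
4 | 0101101000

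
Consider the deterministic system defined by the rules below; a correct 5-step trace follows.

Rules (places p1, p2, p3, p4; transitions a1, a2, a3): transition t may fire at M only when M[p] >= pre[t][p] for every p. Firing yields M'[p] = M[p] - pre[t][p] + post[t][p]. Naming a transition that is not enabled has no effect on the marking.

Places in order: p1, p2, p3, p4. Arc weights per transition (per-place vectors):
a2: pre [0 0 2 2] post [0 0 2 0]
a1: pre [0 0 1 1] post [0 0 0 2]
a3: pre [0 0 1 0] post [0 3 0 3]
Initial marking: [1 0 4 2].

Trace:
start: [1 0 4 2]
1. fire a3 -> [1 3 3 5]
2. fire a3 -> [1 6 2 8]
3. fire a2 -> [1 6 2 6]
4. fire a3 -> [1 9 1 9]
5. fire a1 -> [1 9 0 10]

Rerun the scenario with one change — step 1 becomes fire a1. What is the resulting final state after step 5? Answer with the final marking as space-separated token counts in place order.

(re-executing from step 1 with the substitution; state before step 1: [1 0 4 2])
1. fire a1 -> [1 0 3 3]
2. fire a3 -> [1 3 2 6]
3. fire a2 -> [1 3 2 4]
4. fire a3 -> [1 6 1 7]
5. fire a1 -> [1 6 0 8]

1 6 0 8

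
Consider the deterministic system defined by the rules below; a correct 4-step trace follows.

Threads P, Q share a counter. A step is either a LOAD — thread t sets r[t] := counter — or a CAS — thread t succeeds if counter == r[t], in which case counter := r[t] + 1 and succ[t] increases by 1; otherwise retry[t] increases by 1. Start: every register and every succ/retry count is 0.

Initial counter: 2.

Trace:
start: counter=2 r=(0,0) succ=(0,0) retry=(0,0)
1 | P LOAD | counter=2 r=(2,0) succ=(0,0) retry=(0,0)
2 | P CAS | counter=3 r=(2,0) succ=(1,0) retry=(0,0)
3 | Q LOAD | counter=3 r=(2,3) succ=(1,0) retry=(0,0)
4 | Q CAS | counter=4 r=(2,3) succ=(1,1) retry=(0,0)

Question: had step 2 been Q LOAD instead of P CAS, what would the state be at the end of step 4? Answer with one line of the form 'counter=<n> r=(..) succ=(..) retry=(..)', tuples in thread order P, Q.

(re-executing from step 2 with the substitution; state before step 2: counter=2 r=(2,0) succ=(0,0) retry=(0,0))
2 | Q LOAD | counter=2 r=(2,2) succ=(0,0) retry=(0,0)
3 | Q LOAD | counter=2 r=(2,2) succ=(0,0) retry=(0,0)
4 | Q CAS | counter=3 r=(2,2) succ=(0,1) retry=(0,0)

counter=3 r=(2,2) succ=(0,1) retry=(0,0)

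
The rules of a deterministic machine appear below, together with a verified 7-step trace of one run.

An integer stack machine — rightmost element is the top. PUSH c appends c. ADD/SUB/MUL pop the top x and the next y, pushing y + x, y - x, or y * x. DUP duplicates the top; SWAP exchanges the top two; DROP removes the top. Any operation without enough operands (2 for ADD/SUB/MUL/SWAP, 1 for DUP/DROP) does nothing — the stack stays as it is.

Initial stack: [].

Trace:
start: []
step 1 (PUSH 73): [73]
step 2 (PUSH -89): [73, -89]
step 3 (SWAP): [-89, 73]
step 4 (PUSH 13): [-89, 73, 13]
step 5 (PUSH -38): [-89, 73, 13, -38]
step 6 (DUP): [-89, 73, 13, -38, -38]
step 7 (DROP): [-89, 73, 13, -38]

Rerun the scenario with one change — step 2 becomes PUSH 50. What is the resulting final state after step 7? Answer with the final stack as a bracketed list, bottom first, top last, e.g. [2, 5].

[50, 73, 13, -38]

(re-executing from step 2 with the substitution; state before step 2: [73])
step 2 (PUSH 50): [73, 50]
step 3 (SWAP): [50, 73]
step 4 (PUSH 13): [50, 73, 13]
step 5 (PUSH -38): [50, 73, 13, -38]
step 6 (DUP): [50, 73, 13, -38, -38]
step 7 (DROP): [50, 73, 13, -38]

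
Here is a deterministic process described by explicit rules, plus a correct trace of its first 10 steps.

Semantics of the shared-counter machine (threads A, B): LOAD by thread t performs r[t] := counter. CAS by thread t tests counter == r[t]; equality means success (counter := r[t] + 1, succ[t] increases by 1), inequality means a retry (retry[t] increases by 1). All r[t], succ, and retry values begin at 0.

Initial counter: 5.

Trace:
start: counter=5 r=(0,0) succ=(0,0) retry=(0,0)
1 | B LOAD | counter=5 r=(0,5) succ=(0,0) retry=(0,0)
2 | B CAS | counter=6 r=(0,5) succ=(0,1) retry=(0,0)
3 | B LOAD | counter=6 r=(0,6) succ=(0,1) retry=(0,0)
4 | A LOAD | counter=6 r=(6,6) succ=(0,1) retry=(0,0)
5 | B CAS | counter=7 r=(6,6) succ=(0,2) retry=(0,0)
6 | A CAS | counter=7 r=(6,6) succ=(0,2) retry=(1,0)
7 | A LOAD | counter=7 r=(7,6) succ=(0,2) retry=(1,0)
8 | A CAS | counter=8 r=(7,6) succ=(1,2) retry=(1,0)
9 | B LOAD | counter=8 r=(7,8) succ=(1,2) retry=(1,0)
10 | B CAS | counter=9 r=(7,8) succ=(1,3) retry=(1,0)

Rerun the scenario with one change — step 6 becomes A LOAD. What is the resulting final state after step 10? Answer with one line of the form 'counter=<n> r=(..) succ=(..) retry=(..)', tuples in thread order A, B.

counter=9 r=(7,8) succ=(1,3) retry=(0,0)

(re-executing from step 6 with the substitution; state before step 6: counter=7 r=(6,6) succ=(0,2) retry=(0,0))
6 | A LOAD | counter=7 r=(7,6) succ=(0,2) retry=(0,0)
7 | A LOAD | counter=7 r=(7,6) succ=(0,2) retry=(0,0)
8 | A CAS | counter=8 r=(7,6) succ=(1,2) retry=(0,0)
9 | B LOAD | counter=8 r=(7,8) succ=(1,2) retry=(0,0)
10 | B CAS | counter=9 r=(7,8) succ=(1,3) retry=(0,0)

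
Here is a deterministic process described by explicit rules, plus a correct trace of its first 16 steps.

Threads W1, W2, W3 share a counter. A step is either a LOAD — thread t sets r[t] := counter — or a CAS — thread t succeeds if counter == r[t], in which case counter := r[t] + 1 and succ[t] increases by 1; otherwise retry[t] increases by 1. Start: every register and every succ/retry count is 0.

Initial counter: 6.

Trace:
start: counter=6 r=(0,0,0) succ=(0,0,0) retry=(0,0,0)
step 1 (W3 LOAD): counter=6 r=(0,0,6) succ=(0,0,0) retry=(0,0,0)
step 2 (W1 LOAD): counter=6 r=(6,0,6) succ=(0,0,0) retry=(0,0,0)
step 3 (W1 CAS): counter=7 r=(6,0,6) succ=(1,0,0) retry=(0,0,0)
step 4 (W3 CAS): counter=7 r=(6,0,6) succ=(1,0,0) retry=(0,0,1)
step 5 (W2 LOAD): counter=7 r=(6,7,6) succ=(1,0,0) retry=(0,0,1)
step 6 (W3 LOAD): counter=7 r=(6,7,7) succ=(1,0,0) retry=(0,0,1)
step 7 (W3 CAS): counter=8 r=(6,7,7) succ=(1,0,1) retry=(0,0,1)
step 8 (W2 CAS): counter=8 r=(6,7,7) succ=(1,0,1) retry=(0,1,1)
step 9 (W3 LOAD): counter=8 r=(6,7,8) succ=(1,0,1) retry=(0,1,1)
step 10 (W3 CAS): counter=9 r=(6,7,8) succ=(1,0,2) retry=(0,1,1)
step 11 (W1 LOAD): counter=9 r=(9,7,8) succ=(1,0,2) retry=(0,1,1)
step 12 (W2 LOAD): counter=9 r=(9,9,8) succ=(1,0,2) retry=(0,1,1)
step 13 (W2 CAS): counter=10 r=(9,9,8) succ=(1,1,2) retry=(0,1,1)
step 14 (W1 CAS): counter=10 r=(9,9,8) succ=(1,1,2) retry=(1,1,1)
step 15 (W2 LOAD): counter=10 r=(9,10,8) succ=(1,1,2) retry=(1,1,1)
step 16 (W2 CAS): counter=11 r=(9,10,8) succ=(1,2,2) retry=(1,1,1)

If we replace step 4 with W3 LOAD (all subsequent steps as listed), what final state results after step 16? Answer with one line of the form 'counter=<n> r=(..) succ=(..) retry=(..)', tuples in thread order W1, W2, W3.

(re-executing from step 4 with the substitution; state before step 4: counter=7 r=(6,0,6) succ=(1,0,0) retry=(0,0,0))
step 4 (W3 LOAD): counter=7 r=(6,0,7) succ=(1,0,0) retry=(0,0,0)
step 5 (W2 LOAD): counter=7 r=(6,7,7) succ=(1,0,0) retry=(0,0,0)
step 6 (W3 LOAD): counter=7 r=(6,7,7) succ=(1,0,0) retry=(0,0,0)
step 7 (W3 CAS): counter=8 r=(6,7,7) succ=(1,0,1) retry=(0,0,0)
step 8 (W2 CAS): counter=8 r=(6,7,7) succ=(1,0,1) retry=(0,1,0)
step 9 (W3 LOAD): counter=8 r=(6,7,8) succ=(1,0,1) retry=(0,1,0)
step 10 (W3 CAS): counter=9 r=(6,7,8) succ=(1,0,2) retry=(0,1,0)
step 11 (W1 LOAD): counter=9 r=(9,7,8) succ=(1,0,2) retry=(0,1,0)
step 12 (W2 LOAD): counter=9 r=(9,9,8) succ=(1,0,2) retry=(0,1,0)
step 13 (W2 CAS): counter=10 r=(9,9,8) succ=(1,1,2) retry=(0,1,0)
step 14 (W1 CAS): counter=10 r=(9,9,8) succ=(1,1,2) retry=(1,1,0)
step 15 (W2 LOAD): counter=10 r=(9,10,8) succ=(1,1,2) retry=(1,1,0)
step 16 (W2 CAS): counter=11 r=(9,10,8) succ=(1,2,2) retry=(1,1,0)

counter=11 r=(9,10,8) succ=(1,2,2) retry=(1,1,0)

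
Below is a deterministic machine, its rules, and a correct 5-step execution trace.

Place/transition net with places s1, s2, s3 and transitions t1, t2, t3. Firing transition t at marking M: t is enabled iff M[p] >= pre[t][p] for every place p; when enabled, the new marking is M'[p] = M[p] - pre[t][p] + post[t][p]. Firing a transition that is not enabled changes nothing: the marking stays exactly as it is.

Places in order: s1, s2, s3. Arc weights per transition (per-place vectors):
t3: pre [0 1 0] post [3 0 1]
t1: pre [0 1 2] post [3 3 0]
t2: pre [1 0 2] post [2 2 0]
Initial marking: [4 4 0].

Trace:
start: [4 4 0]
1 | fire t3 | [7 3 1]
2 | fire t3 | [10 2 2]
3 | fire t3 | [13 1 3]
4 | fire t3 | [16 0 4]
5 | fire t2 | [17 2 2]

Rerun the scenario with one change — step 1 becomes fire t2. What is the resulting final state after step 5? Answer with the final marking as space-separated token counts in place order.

14 3 1

(re-executing from step 1 with the substitution; state before step 1: [4 4 0])
1 | fire t2 | [4 4 0]
2 | fire t3 | [7 3 1]
3 | fire t3 | [10 2 2]
4 | fire t3 | [13 1 3]
5 | fire t2 | [14 3 1]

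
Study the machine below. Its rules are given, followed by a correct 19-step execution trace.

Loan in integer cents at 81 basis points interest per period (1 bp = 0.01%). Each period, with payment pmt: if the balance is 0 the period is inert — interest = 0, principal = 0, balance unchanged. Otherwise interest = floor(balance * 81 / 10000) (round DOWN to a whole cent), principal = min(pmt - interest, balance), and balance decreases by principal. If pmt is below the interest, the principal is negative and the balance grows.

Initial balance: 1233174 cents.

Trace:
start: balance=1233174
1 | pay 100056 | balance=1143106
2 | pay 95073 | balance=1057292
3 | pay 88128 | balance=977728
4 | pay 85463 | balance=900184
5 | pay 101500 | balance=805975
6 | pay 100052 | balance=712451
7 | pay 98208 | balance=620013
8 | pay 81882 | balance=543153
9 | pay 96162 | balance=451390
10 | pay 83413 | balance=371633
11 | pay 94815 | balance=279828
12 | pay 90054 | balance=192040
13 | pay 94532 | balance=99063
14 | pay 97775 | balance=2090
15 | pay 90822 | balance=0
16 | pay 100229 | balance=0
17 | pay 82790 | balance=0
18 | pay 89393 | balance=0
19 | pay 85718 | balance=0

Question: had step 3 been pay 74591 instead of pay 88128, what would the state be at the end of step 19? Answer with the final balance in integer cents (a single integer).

0

(re-executing from step 3 with the substitution; state before step 3: balance=1057292)
3 | pay 74591 | balance=991265
4 | pay 85463 | balance=913831
5 | pay 101500 | balance=819733
6 | pay 100052 | balance=726320
7 | pay 98208 | balance=633995
8 | pay 81882 | balance=557248
9 | pay 96162 | balance=465599
10 | pay 83413 | balance=385957
11 | pay 94815 | balance=294268
12 | pay 90054 | balance=206597
13 | pay 94532 | balance=113738
14 | pay 97775 | balance=16884
15 | pay 90822 | balance=0
16 | pay 100229 | balance=0
17 | pay 82790 | balance=0
18 | pay 89393 | balance=0
19 | pay 85718 | balance=0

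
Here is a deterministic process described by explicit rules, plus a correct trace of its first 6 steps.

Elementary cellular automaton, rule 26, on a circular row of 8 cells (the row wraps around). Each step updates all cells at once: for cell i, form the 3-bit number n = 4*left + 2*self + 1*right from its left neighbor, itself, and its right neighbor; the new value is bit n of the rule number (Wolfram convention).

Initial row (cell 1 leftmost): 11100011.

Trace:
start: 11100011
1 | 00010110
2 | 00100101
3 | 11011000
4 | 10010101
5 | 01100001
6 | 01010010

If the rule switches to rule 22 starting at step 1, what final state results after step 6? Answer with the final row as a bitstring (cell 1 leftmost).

(re-executing steps 1..6 under rule 22; state before step 1: 11100011)
1 | 00010100
2 | 00110110
3 | 01000001
4 | 01100011
5 | 00010100
6 | 00110110

00110110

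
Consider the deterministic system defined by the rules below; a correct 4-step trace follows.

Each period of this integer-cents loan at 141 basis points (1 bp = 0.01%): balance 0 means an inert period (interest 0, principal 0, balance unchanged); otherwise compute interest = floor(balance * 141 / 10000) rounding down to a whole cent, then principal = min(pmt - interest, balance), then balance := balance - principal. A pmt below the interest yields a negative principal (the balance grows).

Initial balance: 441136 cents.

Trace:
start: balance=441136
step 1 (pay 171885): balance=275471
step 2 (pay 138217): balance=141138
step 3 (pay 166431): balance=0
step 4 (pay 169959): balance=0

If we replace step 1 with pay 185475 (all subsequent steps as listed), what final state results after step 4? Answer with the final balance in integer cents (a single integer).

(re-executing from step 1 with the substitution; state before step 1: balance=441136)
step 1 (pay 185475): balance=261881
step 2 (pay 138217): balance=127356
step 3 (pay 166431): balance=0
step 4 (pay 169959): balance=0

0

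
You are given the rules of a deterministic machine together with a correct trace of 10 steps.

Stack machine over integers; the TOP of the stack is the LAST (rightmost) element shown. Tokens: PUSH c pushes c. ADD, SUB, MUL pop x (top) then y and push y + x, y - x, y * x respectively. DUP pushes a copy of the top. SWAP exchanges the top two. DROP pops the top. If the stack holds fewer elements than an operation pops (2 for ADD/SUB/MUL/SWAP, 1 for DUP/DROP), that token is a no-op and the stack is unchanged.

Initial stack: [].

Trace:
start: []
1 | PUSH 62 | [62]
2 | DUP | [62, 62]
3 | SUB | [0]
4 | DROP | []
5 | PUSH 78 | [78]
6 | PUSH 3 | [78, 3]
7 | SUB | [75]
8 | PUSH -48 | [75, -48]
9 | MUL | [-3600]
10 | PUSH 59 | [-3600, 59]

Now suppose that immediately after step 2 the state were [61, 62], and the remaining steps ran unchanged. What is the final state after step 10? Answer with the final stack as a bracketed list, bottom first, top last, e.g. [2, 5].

[-3600, 59]

state after step 2 := [61, 62]
3 | SUB | [-1]
4 | DROP | []
5 | PUSH 78 | [78]
6 | PUSH 3 | [78, 3]
7 | SUB | [75]
8 | PUSH -48 | [75, -48]
9 | MUL | [-3600]
10 | PUSH 59 | [-3600, 59]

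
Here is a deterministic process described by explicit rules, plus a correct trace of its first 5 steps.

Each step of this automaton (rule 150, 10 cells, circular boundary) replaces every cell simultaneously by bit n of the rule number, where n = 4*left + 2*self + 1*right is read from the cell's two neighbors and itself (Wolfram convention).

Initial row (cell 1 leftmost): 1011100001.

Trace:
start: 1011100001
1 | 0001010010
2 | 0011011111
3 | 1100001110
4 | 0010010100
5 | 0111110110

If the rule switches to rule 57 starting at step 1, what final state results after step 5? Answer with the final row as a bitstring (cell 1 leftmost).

(re-executing steps 1..5 under rule 57; state before step 1: 1011100001)
1 | 0110011101
2 | 1101010010
3 | 1010101001
4 | 0101010101
5 | 1010101010

1010101010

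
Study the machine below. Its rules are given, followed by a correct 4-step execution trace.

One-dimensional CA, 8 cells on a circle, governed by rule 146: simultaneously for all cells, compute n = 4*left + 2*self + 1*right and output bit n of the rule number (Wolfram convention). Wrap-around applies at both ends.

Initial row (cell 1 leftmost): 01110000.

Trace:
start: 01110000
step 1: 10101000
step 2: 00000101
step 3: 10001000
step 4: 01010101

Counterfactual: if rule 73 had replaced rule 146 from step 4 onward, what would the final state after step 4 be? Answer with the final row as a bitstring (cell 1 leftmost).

00100010

(re-executing step 4 under rule 73; state before step 4: 10001000)
step 4: 00100010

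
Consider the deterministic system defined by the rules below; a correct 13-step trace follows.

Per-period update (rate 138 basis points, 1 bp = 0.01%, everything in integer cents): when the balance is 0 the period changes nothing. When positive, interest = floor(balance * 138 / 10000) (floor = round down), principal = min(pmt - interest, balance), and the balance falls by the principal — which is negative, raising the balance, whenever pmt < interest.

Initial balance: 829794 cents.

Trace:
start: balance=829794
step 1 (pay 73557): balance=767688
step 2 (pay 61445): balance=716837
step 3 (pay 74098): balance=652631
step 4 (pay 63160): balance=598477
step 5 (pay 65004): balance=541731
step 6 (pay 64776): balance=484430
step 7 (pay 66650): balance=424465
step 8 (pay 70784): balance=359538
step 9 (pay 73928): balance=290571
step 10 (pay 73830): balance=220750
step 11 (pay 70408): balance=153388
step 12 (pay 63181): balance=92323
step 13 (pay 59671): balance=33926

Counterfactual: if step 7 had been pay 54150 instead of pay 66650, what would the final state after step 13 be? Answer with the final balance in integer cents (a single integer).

47498

(re-executing from step 7 with the substitution; state before step 7: balance=484430)
step 7 (pay 54150): balance=436965
step 8 (pay 70784): balance=372211
step 9 (pay 73928): balance=303419
step 10 (pay 73830): balance=233776
step 11 (pay 70408): balance=166594
step 12 (pay 63181): balance=105711
step 13 (pay 59671): balance=47498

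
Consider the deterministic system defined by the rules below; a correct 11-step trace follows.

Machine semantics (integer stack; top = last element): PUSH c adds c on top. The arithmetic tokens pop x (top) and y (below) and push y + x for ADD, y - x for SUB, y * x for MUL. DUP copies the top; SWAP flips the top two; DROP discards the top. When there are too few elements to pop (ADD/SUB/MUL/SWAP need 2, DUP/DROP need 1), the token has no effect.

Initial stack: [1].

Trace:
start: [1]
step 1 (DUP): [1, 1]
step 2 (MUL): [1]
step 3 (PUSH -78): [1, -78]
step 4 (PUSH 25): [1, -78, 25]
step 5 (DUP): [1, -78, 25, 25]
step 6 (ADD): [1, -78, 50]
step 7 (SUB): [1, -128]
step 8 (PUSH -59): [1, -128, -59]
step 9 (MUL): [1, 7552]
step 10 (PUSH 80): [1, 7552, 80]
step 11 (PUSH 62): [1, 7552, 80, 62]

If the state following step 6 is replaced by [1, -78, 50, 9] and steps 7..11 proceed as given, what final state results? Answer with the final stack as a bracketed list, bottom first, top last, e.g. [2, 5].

[1, -78, -2419, 80, 62]

state after step 6 := [1, -78, 50, 9]
step 7 (SUB): [1, -78, 41]
step 8 (PUSH -59): [1, -78, 41, -59]
step 9 (MUL): [1, -78, -2419]
step 10 (PUSH 80): [1, -78, -2419, 80]
step 11 (PUSH 62): [1, -78, -2419, 80, 62]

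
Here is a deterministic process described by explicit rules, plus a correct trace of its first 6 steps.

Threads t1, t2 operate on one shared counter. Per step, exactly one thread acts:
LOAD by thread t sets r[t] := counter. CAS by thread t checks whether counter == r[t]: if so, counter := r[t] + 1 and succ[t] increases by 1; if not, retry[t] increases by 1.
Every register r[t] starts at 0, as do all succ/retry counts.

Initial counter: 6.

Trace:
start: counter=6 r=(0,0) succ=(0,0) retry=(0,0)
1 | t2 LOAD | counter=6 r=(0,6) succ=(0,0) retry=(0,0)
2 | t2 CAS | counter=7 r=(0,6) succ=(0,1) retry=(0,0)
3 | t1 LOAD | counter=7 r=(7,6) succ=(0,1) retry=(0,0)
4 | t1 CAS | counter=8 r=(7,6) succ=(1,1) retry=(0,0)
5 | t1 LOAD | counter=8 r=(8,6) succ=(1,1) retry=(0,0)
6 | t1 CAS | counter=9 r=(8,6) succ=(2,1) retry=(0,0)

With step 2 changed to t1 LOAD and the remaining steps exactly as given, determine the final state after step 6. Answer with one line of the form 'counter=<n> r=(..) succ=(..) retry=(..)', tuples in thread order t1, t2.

counter=8 r=(7,6) succ=(2,0) retry=(0,0)

(re-executing from step 2 with the substitution; state before step 2: counter=6 r=(0,6) succ=(0,0) retry=(0,0))
2 | t1 LOAD | counter=6 r=(6,6) succ=(0,0) retry=(0,0)
3 | t1 LOAD | counter=6 r=(6,6) succ=(0,0) retry=(0,0)
4 | t1 CAS | counter=7 r=(6,6) succ=(1,0) retry=(0,0)
5 | t1 LOAD | counter=7 r=(7,6) succ=(1,0) retry=(0,0)
6 | t1 CAS | counter=8 r=(7,6) succ=(2,0) retry=(0,0)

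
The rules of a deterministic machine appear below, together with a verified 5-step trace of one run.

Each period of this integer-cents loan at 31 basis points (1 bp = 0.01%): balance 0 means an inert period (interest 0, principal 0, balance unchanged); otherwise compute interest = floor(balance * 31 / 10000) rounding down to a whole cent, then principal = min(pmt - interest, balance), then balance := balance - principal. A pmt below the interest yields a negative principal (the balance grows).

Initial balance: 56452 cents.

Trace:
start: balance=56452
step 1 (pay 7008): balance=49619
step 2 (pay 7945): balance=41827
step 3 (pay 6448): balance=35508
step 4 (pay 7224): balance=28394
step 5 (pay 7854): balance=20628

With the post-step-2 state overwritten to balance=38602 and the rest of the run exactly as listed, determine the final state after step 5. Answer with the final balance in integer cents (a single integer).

state after step 2 := balance=38602
step 3 (pay 6448): balance=32273
step 4 (pay 7224): balance=25149
step 5 (pay 7854): balance=17372

17372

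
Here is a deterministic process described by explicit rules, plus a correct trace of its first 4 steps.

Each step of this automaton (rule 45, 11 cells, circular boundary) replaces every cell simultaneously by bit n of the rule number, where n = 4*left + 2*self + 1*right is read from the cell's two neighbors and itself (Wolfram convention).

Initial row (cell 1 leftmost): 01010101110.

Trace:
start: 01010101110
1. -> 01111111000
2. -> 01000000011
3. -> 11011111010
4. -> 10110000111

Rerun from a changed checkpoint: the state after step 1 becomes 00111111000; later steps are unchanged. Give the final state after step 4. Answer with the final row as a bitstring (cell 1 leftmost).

01011000110

state after step 1 := 00111111000
2. -> 10100000011
3. -> 01101111010
4. -> 01011000110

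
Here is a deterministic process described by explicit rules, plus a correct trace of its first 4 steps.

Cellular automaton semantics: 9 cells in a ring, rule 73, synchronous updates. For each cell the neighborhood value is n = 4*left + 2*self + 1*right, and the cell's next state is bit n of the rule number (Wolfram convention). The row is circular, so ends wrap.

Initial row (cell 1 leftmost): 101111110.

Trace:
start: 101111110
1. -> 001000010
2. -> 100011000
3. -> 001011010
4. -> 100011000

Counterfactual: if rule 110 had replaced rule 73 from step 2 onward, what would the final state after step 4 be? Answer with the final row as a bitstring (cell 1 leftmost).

101011011

(re-executing steps 2..4 under rule 110; state before step 2: 001000010)
2. -> 011000110
3. -> 111001110
4. -> 101011011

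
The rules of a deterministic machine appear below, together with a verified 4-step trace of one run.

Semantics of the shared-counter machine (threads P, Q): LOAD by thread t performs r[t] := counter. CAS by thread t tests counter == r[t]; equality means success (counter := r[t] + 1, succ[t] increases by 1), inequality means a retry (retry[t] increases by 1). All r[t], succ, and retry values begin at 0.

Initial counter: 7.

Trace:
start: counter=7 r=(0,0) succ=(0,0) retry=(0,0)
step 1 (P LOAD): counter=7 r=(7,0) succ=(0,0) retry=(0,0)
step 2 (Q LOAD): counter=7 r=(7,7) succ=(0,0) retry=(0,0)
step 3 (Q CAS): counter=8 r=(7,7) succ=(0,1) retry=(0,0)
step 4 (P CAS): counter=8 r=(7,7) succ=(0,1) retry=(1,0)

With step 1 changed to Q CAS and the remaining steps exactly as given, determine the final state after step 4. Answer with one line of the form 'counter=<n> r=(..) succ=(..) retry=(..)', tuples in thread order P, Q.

(re-executing from step 1 with the substitution; state before step 1: counter=7 r=(0,0) succ=(0,0) retry=(0,0))
step 1 (Q CAS): counter=7 r=(0,0) succ=(0,0) retry=(0,1)
step 2 (Q LOAD): counter=7 r=(0,7) succ=(0,0) retry=(0,1)
step 3 (Q CAS): counter=8 r=(0,7) succ=(0,1) retry=(0,1)
step 4 (P CAS): counter=8 r=(0,7) succ=(0,1) retry=(1,1)

counter=8 r=(0,7) succ=(0,1) retry=(1,1)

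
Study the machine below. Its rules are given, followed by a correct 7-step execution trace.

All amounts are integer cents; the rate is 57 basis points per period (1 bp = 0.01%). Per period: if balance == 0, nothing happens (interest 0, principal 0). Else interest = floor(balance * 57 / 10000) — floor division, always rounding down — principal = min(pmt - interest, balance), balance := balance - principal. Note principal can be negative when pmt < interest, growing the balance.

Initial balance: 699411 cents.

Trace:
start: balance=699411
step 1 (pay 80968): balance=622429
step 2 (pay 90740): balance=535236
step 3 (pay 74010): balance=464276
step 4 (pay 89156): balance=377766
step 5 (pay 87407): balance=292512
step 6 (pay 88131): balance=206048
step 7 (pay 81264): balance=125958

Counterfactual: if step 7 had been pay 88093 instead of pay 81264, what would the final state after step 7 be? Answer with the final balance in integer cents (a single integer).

119129

(re-executing from step 7 with the substitution; state before step 7: balance=206048)
step 7 (pay 88093): balance=119129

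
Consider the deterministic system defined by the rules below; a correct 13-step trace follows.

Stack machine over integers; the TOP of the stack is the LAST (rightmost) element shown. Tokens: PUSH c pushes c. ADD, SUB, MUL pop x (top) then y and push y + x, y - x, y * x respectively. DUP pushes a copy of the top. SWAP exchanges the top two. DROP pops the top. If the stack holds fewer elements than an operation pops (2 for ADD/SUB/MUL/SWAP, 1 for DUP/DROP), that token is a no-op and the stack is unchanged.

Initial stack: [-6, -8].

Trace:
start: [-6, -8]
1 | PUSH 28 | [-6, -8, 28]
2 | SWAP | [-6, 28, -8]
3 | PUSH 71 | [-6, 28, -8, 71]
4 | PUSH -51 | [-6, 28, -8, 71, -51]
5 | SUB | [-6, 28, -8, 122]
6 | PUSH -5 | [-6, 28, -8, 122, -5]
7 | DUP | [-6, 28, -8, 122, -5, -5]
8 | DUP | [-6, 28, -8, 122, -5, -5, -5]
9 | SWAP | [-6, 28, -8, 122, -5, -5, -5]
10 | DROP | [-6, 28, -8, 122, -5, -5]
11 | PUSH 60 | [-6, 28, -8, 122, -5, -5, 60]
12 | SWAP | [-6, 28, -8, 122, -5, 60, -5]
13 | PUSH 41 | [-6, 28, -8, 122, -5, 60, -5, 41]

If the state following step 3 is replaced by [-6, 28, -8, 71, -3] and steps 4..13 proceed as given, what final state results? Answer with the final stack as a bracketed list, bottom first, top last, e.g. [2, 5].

[-6, 28, -8, 71, 48, -5, 60, -5, 41]

state after step 3 := [-6, 28, -8, 71, -3]
4 | PUSH -51 | [-6, 28, -8, 71, -3, -51]
5 | SUB | [-6, 28, -8, 71, 48]
6 | PUSH -5 | [-6, 28, -8, 71, 48, -5]
7 | DUP | [-6, 28, -8, 71, 48, -5, -5]
8 | DUP | [-6, 28, -8, 71, 48, -5, -5, -5]
9 | SWAP | [-6, 28, -8, 71, 48, -5, -5, -5]
10 | DROP | [-6, 28, -8, 71, 48, -5, -5]
11 | PUSH 60 | [-6, 28, -8, 71, 48, -5, -5, 60]
12 | SWAP | [-6, 28, -8, 71, 48, -5, 60, -5]
13 | PUSH 41 | [-6, 28, -8, 71, 48, -5, 60, -5, 41]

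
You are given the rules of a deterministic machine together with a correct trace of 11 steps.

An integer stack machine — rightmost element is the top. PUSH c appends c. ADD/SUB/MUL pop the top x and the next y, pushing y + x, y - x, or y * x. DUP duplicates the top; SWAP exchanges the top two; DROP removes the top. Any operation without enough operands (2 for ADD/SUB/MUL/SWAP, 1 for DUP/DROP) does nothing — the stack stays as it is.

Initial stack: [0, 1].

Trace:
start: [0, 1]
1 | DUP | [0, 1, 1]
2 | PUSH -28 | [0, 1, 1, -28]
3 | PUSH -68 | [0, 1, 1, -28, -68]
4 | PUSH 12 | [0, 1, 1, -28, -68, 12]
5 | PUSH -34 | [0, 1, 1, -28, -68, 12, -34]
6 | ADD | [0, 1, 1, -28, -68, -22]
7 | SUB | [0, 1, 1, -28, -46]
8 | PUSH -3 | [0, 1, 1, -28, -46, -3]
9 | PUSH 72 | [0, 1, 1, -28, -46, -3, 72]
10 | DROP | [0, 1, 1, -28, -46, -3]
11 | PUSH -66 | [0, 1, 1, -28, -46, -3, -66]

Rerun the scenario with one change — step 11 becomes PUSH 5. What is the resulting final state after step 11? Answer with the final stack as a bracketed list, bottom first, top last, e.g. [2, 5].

(re-executing from step 11 with the substitution; state before step 11: [0, 1, 1, -28, -46, -3])
11 | PUSH 5 | [0, 1, 1, -28, -46, -3, 5]

[0, 1, 1, -28, -46, -3, 5]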